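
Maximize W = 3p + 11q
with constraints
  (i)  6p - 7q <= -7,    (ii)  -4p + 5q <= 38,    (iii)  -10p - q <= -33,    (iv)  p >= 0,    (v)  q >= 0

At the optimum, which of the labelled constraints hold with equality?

(i) and (ii)

Vertices and W = 3p + 11q:
  (231/2, 100) → W = 2893/2
  (56/19, 67/19) → W = 905/19
  (127/54, 256/27) → W = 6013/54

The maximum is at (231/2, 100). Substituting into each constraint, equality holds for (i) and (ii); the remaining constraints have slack.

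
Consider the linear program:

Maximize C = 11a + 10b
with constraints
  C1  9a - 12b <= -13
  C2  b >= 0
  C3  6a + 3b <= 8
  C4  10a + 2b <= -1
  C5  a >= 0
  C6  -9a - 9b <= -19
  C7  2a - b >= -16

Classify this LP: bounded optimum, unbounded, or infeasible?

infeasible

The boundaries 6a + 3b = 8 and 10a + 2b = -1 meet at (-19/18, 43/9), but that point violates a ≥ 0. Every candidate vertex is excluded by some other constraint, so the feasible region is empty.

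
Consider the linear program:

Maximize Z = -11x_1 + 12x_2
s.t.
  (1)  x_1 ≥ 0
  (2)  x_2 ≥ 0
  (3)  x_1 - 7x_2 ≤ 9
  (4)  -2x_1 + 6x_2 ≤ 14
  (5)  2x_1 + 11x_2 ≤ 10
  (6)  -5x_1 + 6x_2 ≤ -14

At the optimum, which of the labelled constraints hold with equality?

(2) and (6)

Feasible corners and Z = -11x_1 + 12x_2:
  (5, 0) → Z = -55
  (14/5, 0) → Z = -154/5
  (214/67, 22/67) → Z = -2090/67

The maximum is at (14/5, 0). Substituting into each constraint, equality holds for (2) and (6); the remaining constraints have slack.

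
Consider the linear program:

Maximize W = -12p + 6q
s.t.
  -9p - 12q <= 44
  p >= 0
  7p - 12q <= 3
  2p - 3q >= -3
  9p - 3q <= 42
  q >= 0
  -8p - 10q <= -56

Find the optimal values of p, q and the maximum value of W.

p = 69/22, q = 34/11, maximum W = -210/11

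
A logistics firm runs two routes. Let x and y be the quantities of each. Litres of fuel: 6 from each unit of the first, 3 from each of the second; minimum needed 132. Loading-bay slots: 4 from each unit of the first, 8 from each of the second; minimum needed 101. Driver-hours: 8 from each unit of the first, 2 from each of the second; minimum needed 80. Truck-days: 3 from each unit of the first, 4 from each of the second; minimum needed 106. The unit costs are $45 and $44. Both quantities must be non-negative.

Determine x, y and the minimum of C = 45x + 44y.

Corner points and C = 45x + 44y:
  (0, 44) → C = 1936
  (106/3, 0) → C = 1590
  (14, 16) → C = 1334
The feasible region is unbounded (it extends along (0, 1), (1, 0)), but C strictly increases along every unbounded feasible direction, so there is no improving ray and the minimum is attained at a vertex.

x = 14, y = 16, minimum C = 1334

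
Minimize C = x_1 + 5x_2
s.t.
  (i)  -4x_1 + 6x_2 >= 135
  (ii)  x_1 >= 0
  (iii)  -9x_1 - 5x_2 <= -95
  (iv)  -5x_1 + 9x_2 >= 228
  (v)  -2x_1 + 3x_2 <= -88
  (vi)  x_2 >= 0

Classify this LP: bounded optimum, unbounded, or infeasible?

Constraints -4x_1 + 6x_2 ≥ 135 and -2x_1 + 3x_2 ≤ -88 have parallel boundaries but demand opposite sides — no point can satisfy both, so the region is empty.

infeasible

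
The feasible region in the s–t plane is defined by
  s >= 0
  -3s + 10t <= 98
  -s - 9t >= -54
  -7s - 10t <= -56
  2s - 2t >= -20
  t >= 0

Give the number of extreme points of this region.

Of the 15 pairwise boundary intersections, those satisfying every inequality are:
  (0, 6)
  (0, 28/5)
  (54, 0)
  (8, 0)

4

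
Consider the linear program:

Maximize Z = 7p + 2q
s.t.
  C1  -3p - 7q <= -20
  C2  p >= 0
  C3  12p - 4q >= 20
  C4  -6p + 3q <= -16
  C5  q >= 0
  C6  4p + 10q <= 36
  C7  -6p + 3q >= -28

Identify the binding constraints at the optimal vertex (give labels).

Extreme points and Z = 7p + 2q:
  (172/51, 24/17) → Z = 1348/51
  (256/51, 12/17) → Z = 1864/51
  (67/18, 19/9) → Z = 545/18
  (97/18, 13/9) → Z = 731/18

The maximum is at (97/18, 13/9). Substituting into each constraint, equality holds for C6 and C7; the remaining constraints have slack.

C6 and C7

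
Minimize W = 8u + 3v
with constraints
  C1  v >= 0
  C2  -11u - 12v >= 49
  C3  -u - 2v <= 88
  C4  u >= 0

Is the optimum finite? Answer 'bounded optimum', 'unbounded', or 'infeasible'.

The boundaries v = 0 and -11u - 12v = 49 meet at (-49/11, 0), but that point violates u ≥ 0. Every candidate vertex is excluded by some other constraint, so the feasible region is empty.

infeasible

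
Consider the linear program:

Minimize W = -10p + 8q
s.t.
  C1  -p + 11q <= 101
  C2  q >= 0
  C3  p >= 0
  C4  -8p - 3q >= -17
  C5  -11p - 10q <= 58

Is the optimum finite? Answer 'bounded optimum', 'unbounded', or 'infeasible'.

Extreme points and W = -10p + 8q:
  (0, 0) → W = 0
  (17/8, 0) → W = -85/4
  (0, 17/3) → W = 136/3
The feasible region has finitely many vertices and no improving ray; the minimum is -85/4 at (17/8, 0).

bounded optimum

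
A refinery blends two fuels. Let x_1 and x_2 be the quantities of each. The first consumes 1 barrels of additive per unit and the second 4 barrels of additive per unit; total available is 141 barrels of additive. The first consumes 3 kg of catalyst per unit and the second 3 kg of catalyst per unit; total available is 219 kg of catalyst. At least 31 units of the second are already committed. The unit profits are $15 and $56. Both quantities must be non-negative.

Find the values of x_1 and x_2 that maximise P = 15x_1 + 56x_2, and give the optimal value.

x_1 = 17, x_2 = 31, maximum P = 1991

Extreme points and P = 15x_1 + 56x_2:
  (0, 141/4) → P = 1974
  (0, 31) → P = 1736
  (17, 31) → P = 1991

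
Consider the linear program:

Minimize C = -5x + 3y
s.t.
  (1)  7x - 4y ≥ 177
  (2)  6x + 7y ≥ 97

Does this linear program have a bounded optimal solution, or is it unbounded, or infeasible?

From the feasible point (1627/73, -383/73), moving in the direction (7, -6) keeps every constraint satisfied while C decreases without bound.

unbounded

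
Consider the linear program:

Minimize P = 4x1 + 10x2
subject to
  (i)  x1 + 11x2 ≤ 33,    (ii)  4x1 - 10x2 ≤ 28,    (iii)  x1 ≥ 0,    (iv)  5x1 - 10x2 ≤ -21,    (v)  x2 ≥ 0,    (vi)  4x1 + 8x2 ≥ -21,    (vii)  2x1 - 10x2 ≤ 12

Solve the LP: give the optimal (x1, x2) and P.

x1 = 0, x2 = 21/10, minimum P = 21

Vertices and P = 4x1 + 10x2:
  (0, 3) → P = 30
  (99/65, 186/65) → P = 2256/65
  (0, 21/10) → P = 21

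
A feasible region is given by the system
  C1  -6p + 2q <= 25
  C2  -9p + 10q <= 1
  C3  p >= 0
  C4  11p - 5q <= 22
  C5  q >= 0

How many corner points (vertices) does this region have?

4

Of the 10 pairwise boundary intersections, those satisfying every inequality are:
  (0, 1/10)
  (45/13, 209/65)
  (0, 0)
  (2, 0)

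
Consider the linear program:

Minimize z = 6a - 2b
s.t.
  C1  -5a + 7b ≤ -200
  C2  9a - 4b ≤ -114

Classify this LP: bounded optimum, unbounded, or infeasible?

unbounded

From the feasible point (-1598/43, -2370/43), moving in the direction (-7, -5) keeps every constraint satisfied while z decreases without bound.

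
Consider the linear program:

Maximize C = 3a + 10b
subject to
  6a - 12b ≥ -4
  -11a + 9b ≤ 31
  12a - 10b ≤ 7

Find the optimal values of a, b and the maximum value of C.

a = 31/21, b = 15/14, maximum C = 106/7

Extreme points and C = 3a + 10b:
  (-56/13, -71/39) → C = -1214/39
  (31/21, 15/14) → C = 106/7
  (-373/2, -449/2) → C = -5609/2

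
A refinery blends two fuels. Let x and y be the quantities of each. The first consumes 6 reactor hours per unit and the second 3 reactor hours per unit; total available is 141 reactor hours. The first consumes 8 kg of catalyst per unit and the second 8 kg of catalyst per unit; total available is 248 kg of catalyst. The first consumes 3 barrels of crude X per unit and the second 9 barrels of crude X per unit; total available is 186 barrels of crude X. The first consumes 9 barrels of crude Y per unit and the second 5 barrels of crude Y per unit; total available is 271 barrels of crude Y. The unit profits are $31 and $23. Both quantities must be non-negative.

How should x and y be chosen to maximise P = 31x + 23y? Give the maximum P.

Corner points and P = 31x + 23y:
  (0, 0) → P = 0
  (0, 62/3) → P = 1426/3
  (47/2, 0) → P = 1457/2
  (16, 15) → P = 841
  (31/2, 31/2) → P = 837

x = 16, y = 15, maximum P = 841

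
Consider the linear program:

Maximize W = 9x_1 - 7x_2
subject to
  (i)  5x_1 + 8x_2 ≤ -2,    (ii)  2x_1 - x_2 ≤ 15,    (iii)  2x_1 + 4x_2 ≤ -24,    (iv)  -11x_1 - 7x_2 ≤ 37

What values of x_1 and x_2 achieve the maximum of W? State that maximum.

x_1 = 68/25, x_2 = -239/25, maximum W = 457/5

Extreme points and W = 9x_1 - 7x_2:
  (18/5, -39/5) → W = 87
  (68/25, -239/25) → W = 457/5
  (2/3, -19/3) → W = 151/3

The binding constraints are 2x_1 - x_2 = 15 and -11x_1 - 7x_2 = 37.
Solving simultaneously gives x_1 = 68/25, x_2 = -239/25.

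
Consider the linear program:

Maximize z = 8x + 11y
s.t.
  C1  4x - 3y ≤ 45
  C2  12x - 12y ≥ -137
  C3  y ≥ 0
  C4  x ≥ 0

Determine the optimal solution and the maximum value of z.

x = 317/4, y = 272/3, maximum z = 4894/3

Vertices and z = 8x + 11y:
  (317/4, 272/3) → z = 4894/3
  (45/4, 0) → z = 90
  (0, 137/12) → z = 1507/12
  (0, 0) → z = 0

The binding constraints are 4x - 3y = 45 and 12x - 12y = -137.
Solving simultaneously gives x = 317/4, y = 272/3.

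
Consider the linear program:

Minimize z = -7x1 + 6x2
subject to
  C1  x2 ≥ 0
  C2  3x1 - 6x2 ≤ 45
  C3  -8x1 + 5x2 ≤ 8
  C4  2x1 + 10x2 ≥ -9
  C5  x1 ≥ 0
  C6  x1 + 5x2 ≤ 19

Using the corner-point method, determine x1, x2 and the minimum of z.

Feasible corners and z = -7x1 + 6x2:
  (15, 0) → z = -105
  (0, 0) → z = 0
  (113/7, 4/7) → z = -767/7
  (0, 8/5) → z = 48/5
  (11/9, 32/9) → z = 115/9

x1 = 113/7, x2 = 4/7, minimum z = -767/7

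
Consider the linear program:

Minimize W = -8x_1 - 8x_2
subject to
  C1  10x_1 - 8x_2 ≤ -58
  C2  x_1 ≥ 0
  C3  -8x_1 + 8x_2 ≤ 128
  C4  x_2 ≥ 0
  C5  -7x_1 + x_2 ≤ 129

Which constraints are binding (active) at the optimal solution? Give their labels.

Extreme points and W = -8x_1 - 8x_2:
  (0, 29/4) → W = -58
  (35, 51) → W = -688
  (0, 16) → W = -128

The minimum is at (35, 51). Substituting into each constraint, equality holds for C1 and C3; the remaining constraints have slack.

C1 and C3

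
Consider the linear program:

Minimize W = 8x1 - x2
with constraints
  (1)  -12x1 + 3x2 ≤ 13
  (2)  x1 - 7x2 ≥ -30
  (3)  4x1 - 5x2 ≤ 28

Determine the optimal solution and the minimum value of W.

x1 = -149/48, x2 = -97/12, minimum W = -67/4

Extreme points and W = 8x1 - x2:
  (-1/81, 347/81) → W = -355/81
  (-149/48, -97/12) → W = -67/4
  (346/23, 148/23) → W = 2620/23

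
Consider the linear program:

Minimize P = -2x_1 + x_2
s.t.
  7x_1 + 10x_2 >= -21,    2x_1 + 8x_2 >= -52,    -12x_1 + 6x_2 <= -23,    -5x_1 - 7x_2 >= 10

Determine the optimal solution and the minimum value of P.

Vertices and P = -2x_1 + x_2:
  (88/9, -161/18) → P = -57/2
  (52/81, -413/162) → P = -23/6
  (142/13, -120/13) → P = -404/13
  (101/114, -235/114) → P = -23/6

x_1 = 142/13, x_2 = -120/13, minimum P = -404/13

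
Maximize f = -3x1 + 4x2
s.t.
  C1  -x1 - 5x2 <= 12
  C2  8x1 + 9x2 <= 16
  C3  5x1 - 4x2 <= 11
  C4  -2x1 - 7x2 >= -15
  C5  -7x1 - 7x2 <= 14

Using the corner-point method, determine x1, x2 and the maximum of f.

x1 = -29/5, x2 = 19/5, maximum f = 163/5

Extreme points and f = -3x1 + 4x2:
  (163/77, -8/77) → f = -521/77
  (-23/38, 44/19) → f = 421/38
  (1/3, -7/3) → f = -31/3
  (-29/5, 19/5) → f = 163/5

The binding constraints are -2x1 - 7x2 = -15 and -7x1 - 7x2 = 14.
Solving simultaneously gives x1 = -29/5, x2 = 19/5.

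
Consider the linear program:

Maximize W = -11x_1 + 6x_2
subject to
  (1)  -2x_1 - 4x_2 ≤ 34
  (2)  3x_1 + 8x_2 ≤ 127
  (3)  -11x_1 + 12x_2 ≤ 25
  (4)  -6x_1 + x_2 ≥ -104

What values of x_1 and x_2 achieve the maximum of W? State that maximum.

x_1 = -127/17, x_2 = -81/17, maximum W = 911/17

Feasible corners and W = -11x_1 + 6x_2:
  (-127/17, -81/17) → W = 911/17
  (191/13, -206/13) → W = -3337/13
  (331/31, 368/31) → W = -1433/31
  (959/51, 150/17) → W = -7849/51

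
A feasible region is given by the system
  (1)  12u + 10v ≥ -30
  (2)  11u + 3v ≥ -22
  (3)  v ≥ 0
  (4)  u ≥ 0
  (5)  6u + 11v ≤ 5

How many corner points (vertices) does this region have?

Intersecting each pair of boundary lines and keeping only the points that satisfy every inequality leaves:
  (0, 0)
  (5/6, 0)
  (0, 5/11)

3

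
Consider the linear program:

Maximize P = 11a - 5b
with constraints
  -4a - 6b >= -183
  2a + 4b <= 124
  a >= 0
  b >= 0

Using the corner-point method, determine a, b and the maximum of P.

a = 183/4, b = 0, maximum P = 2013/4

Corner points and P = 11a - 5b:
  (0, 61/2) → P = -305/2
  (183/4, 0) → P = 2013/4
  (0, 0) → P = 0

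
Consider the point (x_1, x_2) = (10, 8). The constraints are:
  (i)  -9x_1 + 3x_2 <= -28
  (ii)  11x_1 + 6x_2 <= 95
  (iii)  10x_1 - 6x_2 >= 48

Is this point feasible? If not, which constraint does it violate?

Constraint (ii): 11x_1 + 6x_2 = 158, which is not ≤ 95. All other constraints are satisfied.

not feasible — violates (ii)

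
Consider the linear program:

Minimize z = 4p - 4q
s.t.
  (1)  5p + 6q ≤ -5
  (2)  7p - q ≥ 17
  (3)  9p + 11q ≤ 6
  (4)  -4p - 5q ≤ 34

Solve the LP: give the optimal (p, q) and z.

p = 97/47, q = -120/47, minimum z = 868/47

Feasible corners and z = 4p - 4q:
  (97/47, -120/47) → z = 868/47
  (179, -150) → z = 1316
  (17/13, -102/13) → z = 476/13

At the optimal vertex, 5p + 6q = -5 and 7p - q = 17.
Solving simultaneously gives p = 97/47, q = -120/47.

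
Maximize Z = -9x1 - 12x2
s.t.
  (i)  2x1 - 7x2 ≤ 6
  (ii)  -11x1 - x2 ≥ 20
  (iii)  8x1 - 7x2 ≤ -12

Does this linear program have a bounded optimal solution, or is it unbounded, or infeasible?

From the feasible point (-3, -12/7), moving in the direction (-7, -2) keeps every constraint satisfied while Z increases without bound.

unbounded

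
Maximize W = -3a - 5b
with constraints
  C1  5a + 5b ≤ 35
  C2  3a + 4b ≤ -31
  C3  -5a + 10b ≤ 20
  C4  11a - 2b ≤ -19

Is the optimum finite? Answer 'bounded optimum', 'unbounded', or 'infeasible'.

unbounded

From the feasible point (-39/5, -19/10), moving in the direction (-2, -11) keeps every constraint satisfied while W increases without bound.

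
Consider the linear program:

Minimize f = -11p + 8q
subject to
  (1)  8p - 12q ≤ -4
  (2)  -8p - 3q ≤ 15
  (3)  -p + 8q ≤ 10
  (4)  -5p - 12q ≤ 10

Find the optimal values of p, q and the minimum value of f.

Vertices and f = -11p + 8q:
  (22/13, 19/13) → f = -90/13
  (-14/13, -5/13) → f = 114/13
  (-150/67, 65/67) → f = 2170/67
  (-50/27, -5/81) → f = 1610/81

p = 22/13, q = 19/13, minimum f = -90/13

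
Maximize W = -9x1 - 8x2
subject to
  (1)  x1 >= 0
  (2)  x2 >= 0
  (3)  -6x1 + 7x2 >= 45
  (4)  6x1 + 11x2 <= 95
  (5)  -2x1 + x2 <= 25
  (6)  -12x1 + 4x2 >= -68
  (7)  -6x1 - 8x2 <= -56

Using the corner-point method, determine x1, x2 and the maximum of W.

Corner points and W = -9x1 - 8x2:
  (0, 95/11) → W = -760/11
  (0, 7) → W = -56
  (85/54, 70/9) → W = -1375/18
  (16/45, 101/15) → W = -856/15

The optimum lies where x1 = 0 and -6x1 - 8x2 = -56.
Solving simultaneously gives x1 = 0, x2 = 7.

x1 = 0, x2 = 7, maximum W = -56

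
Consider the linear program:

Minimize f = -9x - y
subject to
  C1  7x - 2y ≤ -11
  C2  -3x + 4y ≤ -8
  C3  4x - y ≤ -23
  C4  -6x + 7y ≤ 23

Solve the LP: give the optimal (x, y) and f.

x = -100/13, y = -101/13, minimum f = 77

Extreme points and f = -9x - y:
  (-35, -117) → f = 432
  (-100/13, -101/13) → f = 77
  (-148/3, -39) → f = 483
The feasible region is unbounded (it extends along (-7, -6), (-2, -7)), but f strictly increases along every unbounded feasible direction, so there is no improving ray and the minimum is attained at a vertex.

The binding constraints are -3x + 4y = -8 and 4x - y = -23.
Solving simultaneously gives x = -100/13, y = -101/13.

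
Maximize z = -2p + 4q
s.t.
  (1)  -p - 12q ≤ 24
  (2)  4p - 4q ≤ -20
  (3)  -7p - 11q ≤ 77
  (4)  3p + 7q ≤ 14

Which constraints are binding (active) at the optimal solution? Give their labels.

(3) and (4)

Feasible corners and z = -2p + 4q:
  (-84/13, -19/13) → z = 92/13
  (-660/73, -91/73) → z = 956/73
  (-21/10, 29/10) → z = 79/5
  (-693/16, 329/16) → z = 1351/8

The maximum is at (-693/16, 329/16). Substituting into each constraint, equality holds for (3) and (4); the remaining constraints have slack.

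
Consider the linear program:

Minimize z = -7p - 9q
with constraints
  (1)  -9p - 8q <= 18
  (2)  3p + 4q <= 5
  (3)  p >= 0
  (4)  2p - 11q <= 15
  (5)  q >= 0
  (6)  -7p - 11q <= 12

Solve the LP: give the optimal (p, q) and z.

Feasible corners and z = -7p - 9q:
  (0, 5/4) → z = -45/4
  (5/3, 0) → z = -35/3
  (0, 0) → z = 0

p = 5/3, q = 0, minimum z = -35/3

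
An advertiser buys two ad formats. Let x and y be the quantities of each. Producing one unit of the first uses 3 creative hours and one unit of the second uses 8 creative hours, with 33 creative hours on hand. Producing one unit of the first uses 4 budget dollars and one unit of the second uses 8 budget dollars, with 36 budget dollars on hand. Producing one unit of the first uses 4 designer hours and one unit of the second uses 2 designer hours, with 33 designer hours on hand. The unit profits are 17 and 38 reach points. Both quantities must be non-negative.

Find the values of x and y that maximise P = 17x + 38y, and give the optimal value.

x = 3, y = 3, maximum P = 165

Extreme points and P = 17x + 38y:
  (0, 0) → P = 0
  (0, 33/8) → P = 627/4
  (33/4, 0) → P = 561/4
  (3, 3) → P = 165
  (8, 1/2) → P = 155

At the optimal vertex, 3x + 8y = 33 and 4x + 8y = 36.
Solving simultaneously gives x = 3, y = 3.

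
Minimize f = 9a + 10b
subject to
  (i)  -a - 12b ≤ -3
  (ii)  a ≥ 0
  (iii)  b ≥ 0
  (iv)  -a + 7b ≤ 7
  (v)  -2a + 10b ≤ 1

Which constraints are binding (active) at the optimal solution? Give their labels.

(i) and (v)

Vertices and f = 9a + 10b:
  (3, 0) → f = 27
  (9/17, 7/34) → f = 116/17
  (63/4, 13/4) → f = 697/4
The feasible region is unbounded (it extends along (7, 1), (1, 0)), but f strictly increases along every unbounded feasible direction, so there is no improving ray and the minimum is attained at a vertex.

The minimum is at (9/17, 7/34). Substituting into each constraint, equality holds for (i) and (v); the remaining constraints have slack.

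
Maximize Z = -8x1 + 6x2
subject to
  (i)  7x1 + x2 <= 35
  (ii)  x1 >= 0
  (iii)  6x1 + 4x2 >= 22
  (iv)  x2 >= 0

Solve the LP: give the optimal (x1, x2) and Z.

x1 = 0, x2 = 35, maximum Z = 210

Corner points and Z = -8x1 + 6x2:
  (0, 35) → Z = 210
  (5, 0) → Z = -40
  (0, 11/2) → Z = 33
  (11/3, 0) → Z = -88/3

The optimum lies where 7x1 + x2 = 35 and x1 = 0.
Solving simultaneously gives x1 = 0, x2 = 35.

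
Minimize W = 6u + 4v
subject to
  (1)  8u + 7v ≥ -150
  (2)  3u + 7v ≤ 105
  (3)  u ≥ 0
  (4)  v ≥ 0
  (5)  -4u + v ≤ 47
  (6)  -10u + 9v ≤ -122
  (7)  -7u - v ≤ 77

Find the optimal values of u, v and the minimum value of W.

u = 61/5, v = 0, minimum W = 366/5

Extreme points and W = 6u + 4v:
  (35, 0) → W = 210
  (1799/97, 684/97) → W = 13530/97
  (61/5, 0) → W = 366/5

At the optimal vertex, v = 0 and -10u + 9v = -122.
Solving simultaneously gives u = 61/5, v = 0.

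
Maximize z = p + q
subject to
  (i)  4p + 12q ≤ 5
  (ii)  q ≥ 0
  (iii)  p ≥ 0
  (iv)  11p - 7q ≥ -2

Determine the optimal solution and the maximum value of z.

Corner points and z = p + q:
  (5/4, 0) → z = 5/4
  (11/160, 63/160) → z = 37/80
  (0, 0) → z = 0
  (0, 2/7) → z = 2/7

p = 5/4, q = 0, maximum z = 5/4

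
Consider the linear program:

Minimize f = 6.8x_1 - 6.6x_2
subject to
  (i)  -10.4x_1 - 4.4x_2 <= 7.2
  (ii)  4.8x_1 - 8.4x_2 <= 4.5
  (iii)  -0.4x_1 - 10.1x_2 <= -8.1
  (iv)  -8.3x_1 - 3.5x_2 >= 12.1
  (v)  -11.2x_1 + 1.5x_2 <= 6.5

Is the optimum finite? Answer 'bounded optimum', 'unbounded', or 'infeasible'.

infeasible

The boundaries -10.4x_1 - 4.4x_2 = 7.2 and -8.3x_1 - 3.5x_2 = 12.1 meet at (-701/3, 1652/3), but that point violates -11.2x_1 + 1.5x_2 ≤ 6.5. Every candidate vertex is excluded by some other constraint, so the feasible region is empty.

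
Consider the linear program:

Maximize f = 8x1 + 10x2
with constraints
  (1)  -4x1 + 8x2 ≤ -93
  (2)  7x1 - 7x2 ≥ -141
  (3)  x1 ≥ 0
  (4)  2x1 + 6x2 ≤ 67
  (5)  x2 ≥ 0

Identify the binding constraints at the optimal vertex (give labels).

Extreme points and f = 8x1 + 10x2:
  (547/20, 41/20) → f = 2393/10
  (93/4, 0) → f = 186
  (67/2, 0) → f = 268

The maximum is at (67/2, 0). Substituting into each constraint, equality holds for (4) and (5); the remaining constraints have slack.

(4) and (5)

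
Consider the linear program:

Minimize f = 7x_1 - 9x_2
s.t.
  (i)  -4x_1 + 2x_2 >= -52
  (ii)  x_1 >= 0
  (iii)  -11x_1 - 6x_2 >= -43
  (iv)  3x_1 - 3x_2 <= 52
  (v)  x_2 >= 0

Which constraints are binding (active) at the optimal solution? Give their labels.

Feasible corners and f = 7x_1 - 9x_2:
  (0, 43/6) → f = -129/2
  (0, 0) → f = 0
  (43/11, 0) → f = 301/11

The minimum is at (0, 43/6). Substituting into each constraint, equality holds for (ii) and (iii); the remaining constraints have slack.

(ii) and (iii)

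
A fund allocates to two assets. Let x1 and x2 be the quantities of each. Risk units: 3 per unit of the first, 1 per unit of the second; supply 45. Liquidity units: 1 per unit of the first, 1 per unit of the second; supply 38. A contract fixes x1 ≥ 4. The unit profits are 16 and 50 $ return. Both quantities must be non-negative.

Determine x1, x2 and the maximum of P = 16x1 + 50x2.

Extreme points and P = 16x1 + 50x2:
  (15, 0) → P = 240
  (4, 0) → P = 64
  (4, 33) → P = 1714

At the optimal vertex, 3x1 + x2 = 45 and x1 = 4.
Solving simultaneously gives x1 = 4, x2 = 33.

x1 = 4, x2 = 33, maximum P = 1714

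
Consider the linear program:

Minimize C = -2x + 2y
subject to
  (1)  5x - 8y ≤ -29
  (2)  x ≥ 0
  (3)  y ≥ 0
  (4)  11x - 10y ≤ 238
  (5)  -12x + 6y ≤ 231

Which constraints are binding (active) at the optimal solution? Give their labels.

Corner points and C = -2x + 2y:
  (0, 29/8) → C = 29/4
  (1097/19, 1509/38) → C = -685/19
  (0, 77/2) → C = 77
The feasible region is unbounded (it extends along (1, 2), (10, 11)), but C strictly increases along every unbounded feasible direction, so there is no improving ray and the minimum is attained at a vertex.

The minimum is at (1097/19, 1509/38). Substituting into each constraint, equality holds for (1) and (4); the remaining constraints have slack.

(1) and (4)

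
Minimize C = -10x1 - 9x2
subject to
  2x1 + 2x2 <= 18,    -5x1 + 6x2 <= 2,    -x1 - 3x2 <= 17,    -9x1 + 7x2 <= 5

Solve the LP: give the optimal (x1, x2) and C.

At the optimal vertex, 2x1 + 2x2 = 18 and -x1 - 3x2 = 17.
Solving simultaneously gives x1 = 22, x2 = -13.

x1 = 22, x2 = -13, minimum C = -103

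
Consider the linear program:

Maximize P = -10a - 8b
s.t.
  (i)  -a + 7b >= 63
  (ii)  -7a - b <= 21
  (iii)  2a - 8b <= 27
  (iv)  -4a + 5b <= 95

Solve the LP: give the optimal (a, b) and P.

a = -21/5, b = 42/5, maximum P = -126/5

Vertices and P = -10a - 8b:
  (-21/5, 42/5) → P = -126/5
  (231/2, 51/2) → P = -1359
  (-200/39, 581/39) → P = -2648/39
The feasible region is unbounded (it extends along (5, 4), (4, 1)), but P strictly decreases along every unbounded feasible direction, so there is no improving ray and the maximum is attained at a vertex.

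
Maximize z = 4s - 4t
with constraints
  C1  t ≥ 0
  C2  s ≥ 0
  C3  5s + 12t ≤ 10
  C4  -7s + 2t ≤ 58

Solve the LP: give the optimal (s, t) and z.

s = 2, t = 0, maximum z = 8

Corner points and z = 4s - 4t:
  (0, 0) → z = 0
  (2, 0) → z = 8
  (0, 5/6) → z = -10/3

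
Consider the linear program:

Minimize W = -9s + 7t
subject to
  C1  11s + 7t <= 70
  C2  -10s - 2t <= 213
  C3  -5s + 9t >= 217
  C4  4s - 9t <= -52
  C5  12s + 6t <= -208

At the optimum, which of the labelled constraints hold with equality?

C3 and C5

Feasible corners and W = -9s + 7t:
  (-2351/100, 221/20) → W = 14447/50
  (-431/18, 119/9) → W = 5545/18
  (-23, 34/3) → W = 859/3

The minimum is at (-23, 34/3). Substituting into each constraint, equality holds for C3 and C5; the remaining constraints have slack.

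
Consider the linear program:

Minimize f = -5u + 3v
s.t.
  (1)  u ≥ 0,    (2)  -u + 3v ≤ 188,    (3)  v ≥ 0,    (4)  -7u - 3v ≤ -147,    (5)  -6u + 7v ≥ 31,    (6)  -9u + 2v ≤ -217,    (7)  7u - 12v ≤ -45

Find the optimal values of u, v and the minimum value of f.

Vertices and f = -5u + 3v:
  (1223/11, 1097/11) → f = -2824/11
  (1027/25, 1909/25) → f = 592/25
  (31, 31) → f = -62

u = 1223/11, v = 1097/11, minimum f = -2824/11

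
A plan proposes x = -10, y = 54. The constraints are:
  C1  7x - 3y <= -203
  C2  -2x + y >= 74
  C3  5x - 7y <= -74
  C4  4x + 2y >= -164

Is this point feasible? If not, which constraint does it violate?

feasible

C1: -232 ≤ -203 ✓
C2: 74 ≥ 74 ✓
C3: -428 ≤ -74 ✓
C4: 68 ≥ -164 ✓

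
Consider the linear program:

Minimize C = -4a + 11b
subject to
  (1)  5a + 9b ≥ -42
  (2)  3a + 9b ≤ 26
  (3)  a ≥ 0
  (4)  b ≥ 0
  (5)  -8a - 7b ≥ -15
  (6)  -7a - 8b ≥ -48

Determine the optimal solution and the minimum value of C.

Corner points and C = -4a + 11b:
  (0, 0) → C = 0
  (0, 15/7) → C = 165/7
  (15/8, 0) → C = -15/2

The optimum lies where b = 0 and -8a - 7b = -15.
Solving simultaneously gives a = 15/8, b = 0.

a = 15/8, b = 0, minimum C = -15/2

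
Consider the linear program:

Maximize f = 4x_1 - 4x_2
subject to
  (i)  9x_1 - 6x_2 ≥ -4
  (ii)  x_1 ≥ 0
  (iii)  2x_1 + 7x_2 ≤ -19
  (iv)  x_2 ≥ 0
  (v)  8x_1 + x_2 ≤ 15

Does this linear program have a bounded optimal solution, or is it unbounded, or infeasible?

infeasible

The boundaries 9x_1 - 6x_2 = -4 and x_1 = 0 meet at (0, 2/3), but that point violates 2x_1 + 7x_2 ≤ -19. Every candidate vertex is excluded by some other constraint, so the feasible region is empty.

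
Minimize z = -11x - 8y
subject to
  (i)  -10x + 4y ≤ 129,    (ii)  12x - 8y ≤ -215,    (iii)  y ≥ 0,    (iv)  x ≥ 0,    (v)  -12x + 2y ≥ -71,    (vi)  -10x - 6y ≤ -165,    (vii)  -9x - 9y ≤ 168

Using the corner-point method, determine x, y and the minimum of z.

x = 271/14, y = 1129/14, minimum z = -12013/14

Vertices and z = -11x - 8y:
  (0, 129/4) → z = -258
  (271/14, 1129/14) → z = -12013/14
  (499/36, 143/3) → z = -19217/36
  (15/76, 2065/76) → z = -16685/76
  (0, 55/2) → z = -220

The binding constraints are -10x + 4y = 129 and -12x + 2y = -71.
Solving simultaneously gives x = 271/14, y = 1129/14.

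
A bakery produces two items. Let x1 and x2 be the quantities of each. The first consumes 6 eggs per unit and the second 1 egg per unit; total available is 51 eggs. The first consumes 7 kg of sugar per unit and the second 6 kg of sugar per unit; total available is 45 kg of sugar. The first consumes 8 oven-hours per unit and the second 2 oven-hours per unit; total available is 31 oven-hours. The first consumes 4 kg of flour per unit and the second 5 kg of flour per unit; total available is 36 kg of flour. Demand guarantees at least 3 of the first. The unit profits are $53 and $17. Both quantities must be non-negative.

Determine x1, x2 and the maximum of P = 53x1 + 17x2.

Feasible corners and P = 53x1 + 17x2:
  (31/8, 0) → P = 1643/8
  (3, 0) → P = 159
  (3, 7/2) → P = 437/2

x1 = 3, x2 = 7/2, maximum P = 437/2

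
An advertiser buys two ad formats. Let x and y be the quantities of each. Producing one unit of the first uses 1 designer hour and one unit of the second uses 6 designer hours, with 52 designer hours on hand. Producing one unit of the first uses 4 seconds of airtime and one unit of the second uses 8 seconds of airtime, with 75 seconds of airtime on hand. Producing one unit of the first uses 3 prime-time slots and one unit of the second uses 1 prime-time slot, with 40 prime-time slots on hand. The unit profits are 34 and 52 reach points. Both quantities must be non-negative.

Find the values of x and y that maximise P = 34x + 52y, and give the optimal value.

Vertices and P = 34x + 52y:
  (0, 0) → P = 0
  (0, 26/3) → P = 1352/3
  (40/3, 0) → P = 1360/3
  (17/8, 133/16) → P = 1009/2
  (49/4, 13/4) → P = 1171/2

The binding constraints are 4x + 8y = 75 and 3x + y = 40.
Solving simultaneously gives x = 49/4, y = 13/4.

x = 49/4, y = 13/4, maximum P = 1171/2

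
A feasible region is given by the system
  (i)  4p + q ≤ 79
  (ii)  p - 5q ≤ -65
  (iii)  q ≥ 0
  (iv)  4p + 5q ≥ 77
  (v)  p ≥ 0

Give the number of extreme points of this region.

Pairwise boundary intersections that survive every other constraint:
  (110/7, 113/7)
  (0, 79)
  (12/5, 337/25)
  (0, 77/5)

4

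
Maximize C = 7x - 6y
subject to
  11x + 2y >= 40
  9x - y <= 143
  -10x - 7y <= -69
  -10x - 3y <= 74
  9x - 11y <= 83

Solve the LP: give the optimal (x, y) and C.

Extreme points and C = 7x - 6y:
  (142/57, 359/57) → C = -1160/57
  (149/9, 6) → C = 719/9
  (1340/173, -209/173) → C = 10634/173
The feasible region is unbounded (it extends along (-2, 11), (1, 9)), but C strictly decreases along every unbounded feasible direction, so there is no improving ray and the maximum is attained at a vertex.

x = 149/9, y = 6, maximum C = 719/9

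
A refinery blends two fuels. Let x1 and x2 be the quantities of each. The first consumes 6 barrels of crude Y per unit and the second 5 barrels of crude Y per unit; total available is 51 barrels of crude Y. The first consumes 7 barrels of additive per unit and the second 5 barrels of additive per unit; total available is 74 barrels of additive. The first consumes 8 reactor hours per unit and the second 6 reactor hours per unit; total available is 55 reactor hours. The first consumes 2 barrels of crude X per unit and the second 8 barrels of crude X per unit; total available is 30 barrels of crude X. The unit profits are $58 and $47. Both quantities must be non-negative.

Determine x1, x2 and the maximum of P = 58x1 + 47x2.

Vertices and P = 58x1 + 47x2:
  (0, 0) → P = 0
  (0, 15/4) → P = 705/4
  (55/8, 0) → P = 1595/4
  (5, 5/2) → P = 815/2

At the optimal vertex, 8x1 + 6x2 = 55 and 2x1 + 8x2 = 30.
Solving simultaneously gives x1 = 5, x2 = 5/2.

x1 = 5, x2 = 5/2, maximum P = 815/2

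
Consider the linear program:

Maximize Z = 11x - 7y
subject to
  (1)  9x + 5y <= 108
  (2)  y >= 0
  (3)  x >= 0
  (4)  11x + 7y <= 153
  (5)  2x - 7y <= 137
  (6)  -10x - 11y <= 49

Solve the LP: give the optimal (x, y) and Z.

x = 12, y = 0, maximum Z = 132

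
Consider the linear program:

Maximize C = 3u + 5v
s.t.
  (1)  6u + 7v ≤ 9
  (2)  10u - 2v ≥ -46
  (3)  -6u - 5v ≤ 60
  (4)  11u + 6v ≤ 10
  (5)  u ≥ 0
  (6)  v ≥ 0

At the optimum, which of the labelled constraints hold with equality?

Corner points and C = 3u + 5v:
  (16/41, 39/41) → C = 243/41
  (0, 9/7) → C = 45/7
  (10/11, 0) → C = 30/11
  (0, 0) → C = 0

The maximum is at (0, 9/7). Substituting into each constraint, equality holds for (1) and (5); the remaining constraints have slack.

(1) and (5)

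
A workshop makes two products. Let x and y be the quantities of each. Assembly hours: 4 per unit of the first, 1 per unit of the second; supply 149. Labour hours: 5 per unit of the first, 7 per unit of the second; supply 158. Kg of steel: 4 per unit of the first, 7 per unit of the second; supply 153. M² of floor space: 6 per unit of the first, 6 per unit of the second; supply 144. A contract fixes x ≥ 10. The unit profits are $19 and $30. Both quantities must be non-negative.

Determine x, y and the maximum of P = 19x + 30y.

x = 10, y = 14, maximum P = 610

Feasible corners and P = 19x + 30y:
  (24, 0) → P = 456
  (10, 0) → P = 190
  (10, 14) → P = 610

The optimum lies where 6x + 6y = 144 and x = 10.
Solving simultaneously gives x = 10, y = 14.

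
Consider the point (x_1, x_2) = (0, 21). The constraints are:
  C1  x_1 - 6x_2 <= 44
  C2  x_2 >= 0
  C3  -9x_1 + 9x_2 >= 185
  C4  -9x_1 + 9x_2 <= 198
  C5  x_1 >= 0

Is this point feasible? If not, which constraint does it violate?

feasible

C1: -126 ≤ 44 ✓
C2: 21 ≥ 0 ✓
C3: 189 ≥ 185 ✓
C4: 189 ≤ 198 ✓
C5: 0 ≥ 0 ✓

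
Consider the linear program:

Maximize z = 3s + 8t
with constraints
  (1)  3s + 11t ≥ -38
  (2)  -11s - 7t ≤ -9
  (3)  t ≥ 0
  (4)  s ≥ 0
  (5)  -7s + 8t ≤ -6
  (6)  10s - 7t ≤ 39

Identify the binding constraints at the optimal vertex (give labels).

(5) and (6)

Feasible corners and z = 3s + 8t:
  (6/7, 0) → z = 18/7
  (39/10, 0) → z = 117/10
  (270/31, 213/31) → z = 2514/31

The maximum is at (270/31, 213/31). Substituting into each constraint, equality holds for (5) and (6); the remaining constraints have slack.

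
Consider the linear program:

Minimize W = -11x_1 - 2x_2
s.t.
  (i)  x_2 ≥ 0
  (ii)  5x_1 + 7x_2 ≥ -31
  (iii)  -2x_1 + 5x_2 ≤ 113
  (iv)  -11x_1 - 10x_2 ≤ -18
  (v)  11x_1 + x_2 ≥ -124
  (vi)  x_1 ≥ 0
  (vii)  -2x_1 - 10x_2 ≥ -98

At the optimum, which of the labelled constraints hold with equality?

(i) and (vii)

Vertices and W = -11x_1 - 2x_2:
  (18/11, 0) → W = -18
  (49, 0) → W = -539
  (0, 9/5) → W = -18/5
  (0, 49/5) → W = -98/5

The minimum is at (49, 0). Substituting into each constraint, equality holds for (i) and (vii); the remaining constraints have slack.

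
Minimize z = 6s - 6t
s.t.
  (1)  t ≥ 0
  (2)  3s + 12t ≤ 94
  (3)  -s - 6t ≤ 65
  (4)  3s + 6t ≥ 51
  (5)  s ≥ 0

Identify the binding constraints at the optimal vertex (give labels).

(2) and (4)

Feasible corners and z = 6s - 6t:
  (94/3, 0) → z = 188
  (17, 0) → z = 102
  (8/3, 43/6) → z = -27

The minimum is at (8/3, 43/6). Substituting into each constraint, equality holds for (2) and (4); the remaining constraints have slack.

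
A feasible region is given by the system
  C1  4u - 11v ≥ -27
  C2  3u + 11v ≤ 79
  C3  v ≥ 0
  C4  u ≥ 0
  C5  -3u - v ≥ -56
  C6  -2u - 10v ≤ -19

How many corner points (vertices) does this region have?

6

The feasible vertices (each the meet of two boundaries and inside every other half-plane) are:
  (52/7, 397/77)
  (0, 27/11)
  (179/10, 23/10)
  (56/3, 0)
  (19/2, 0)
  (0, 19/10)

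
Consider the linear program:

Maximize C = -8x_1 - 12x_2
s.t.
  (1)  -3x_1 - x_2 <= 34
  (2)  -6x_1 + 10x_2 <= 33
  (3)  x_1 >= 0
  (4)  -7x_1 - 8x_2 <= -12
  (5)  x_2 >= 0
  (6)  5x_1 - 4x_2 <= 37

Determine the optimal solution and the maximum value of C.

x_1 = 12/7, x_2 = 0, maximum C = -96/7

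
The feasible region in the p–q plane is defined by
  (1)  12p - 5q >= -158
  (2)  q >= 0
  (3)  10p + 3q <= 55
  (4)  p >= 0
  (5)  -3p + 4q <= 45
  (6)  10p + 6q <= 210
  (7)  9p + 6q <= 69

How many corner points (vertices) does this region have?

5

Pairwise boundary intersections that survive every other constraint:
  (11/2, 0)
  (0, 0)
  (41/11, 65/11)
  (0, 45/4)
  (1/9, 34/3)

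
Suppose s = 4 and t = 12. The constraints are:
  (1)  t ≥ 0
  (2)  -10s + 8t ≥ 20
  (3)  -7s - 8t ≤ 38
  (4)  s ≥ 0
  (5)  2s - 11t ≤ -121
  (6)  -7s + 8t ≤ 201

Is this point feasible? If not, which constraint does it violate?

feasible

(1): 12 ≥ 0 ✓
(2): 56 ≥ 20 ✓
(3): -124 ≤ 38 ✓
(4): 4 ≥ 0 ✓
(5): -124 ≤ -121 ✓
(6): 68 ≤ 201 ✓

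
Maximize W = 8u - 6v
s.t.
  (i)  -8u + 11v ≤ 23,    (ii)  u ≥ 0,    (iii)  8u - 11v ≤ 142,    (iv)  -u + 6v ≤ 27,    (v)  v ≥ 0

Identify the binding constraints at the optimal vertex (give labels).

Extreme points and W = 8u - 6v:
  (0, 23/11) → W = -138/11
  (159/37, 193/37) → W = 114/37
  (0, 0) → W = 0
  (1149/37, 358/37) → W = 7044/37
  (71/4, 0) → W = 142

The maximum is at (1149/37, 358/37). Substituting into each constraint, equality holds for (iii) and (iv); the remaining constraints have slack.

(iii) and (iv)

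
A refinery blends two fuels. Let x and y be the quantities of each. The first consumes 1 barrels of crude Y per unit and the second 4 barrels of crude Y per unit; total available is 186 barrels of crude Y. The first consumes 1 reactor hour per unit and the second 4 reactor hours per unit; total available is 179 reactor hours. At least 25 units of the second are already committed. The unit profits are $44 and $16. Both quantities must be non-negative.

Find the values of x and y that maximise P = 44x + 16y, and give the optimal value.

x = 79, y = 25, maximum P = 3876

Feasible corners and P = 44x + 16y:
  (0, 179/4) → P = 716
  (0, 25) → P = 400
  (79, 25) → P = 3876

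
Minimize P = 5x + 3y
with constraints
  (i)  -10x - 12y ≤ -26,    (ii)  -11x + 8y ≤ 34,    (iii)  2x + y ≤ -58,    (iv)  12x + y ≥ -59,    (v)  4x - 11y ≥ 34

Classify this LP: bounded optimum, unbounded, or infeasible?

infeasible

The boundaries -10x - 12y = -26 and 4x - 11y = 34 meet at (347/79, -118/79), but that point violates 2x + y ≤ -58. Every candidate vertex is excluded by some other constraint, so the feasible region is empty.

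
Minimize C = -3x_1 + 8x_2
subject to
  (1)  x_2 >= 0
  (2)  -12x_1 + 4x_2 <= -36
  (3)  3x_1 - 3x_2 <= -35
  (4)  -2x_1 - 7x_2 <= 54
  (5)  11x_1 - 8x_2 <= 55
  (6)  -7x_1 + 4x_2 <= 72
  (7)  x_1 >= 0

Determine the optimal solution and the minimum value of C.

Feasible corners and C = -3x_1 + 8x_2:
  (31/3, 22) → C = 145
  (108/5, 279/5) → C = 1908/5
  (445/9, 550/9) → C = 3065/9
The feasible region is unbounded (it extends along (4, 7), (8, 11)), but C strictly increases along every unbounded feasible direction, so there is no improving ray and the minimum is attained at a vertex.

The optimum lies where -12x_1 + 4x_2 = -36 and 3x_1 - 3x_2 = -35.
Solving simultaneously gives x_1 = 31/3, x_2 = 22.

x_1 = 31/3, x_2 = 22, minimum C = 145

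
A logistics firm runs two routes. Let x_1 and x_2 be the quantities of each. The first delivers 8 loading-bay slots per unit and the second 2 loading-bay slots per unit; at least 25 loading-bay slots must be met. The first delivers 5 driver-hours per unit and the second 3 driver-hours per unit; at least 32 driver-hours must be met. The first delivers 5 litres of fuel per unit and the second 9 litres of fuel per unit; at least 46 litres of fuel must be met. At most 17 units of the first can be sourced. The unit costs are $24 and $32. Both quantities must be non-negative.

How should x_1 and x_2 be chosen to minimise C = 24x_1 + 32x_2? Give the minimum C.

x_1 = 5, x_2 = 7/3, minimum C = 584/3

Feasible corners and C = 24x_1 + 32x_2:
  (0, 25/2) → C = 400
  (46/5, 0) → C = 1104/5
  (17, 0) → C = 408
  (11/14, 131/14) → C = 2228/7
  (5, 7/3) → C = 584/3
The feasible region is unbounded (it extends along (0, 1)), but C strictly increases along every unbounded feasible direction, so there is no improving ray and the minimum is attained at a vertex.

The optimum lies where 5x_1 + 3x_2 = 32 and 5x_1 + 9x_2 = 46.
Solving simultaneously gives x_1 = 5, x_2 = 7/3.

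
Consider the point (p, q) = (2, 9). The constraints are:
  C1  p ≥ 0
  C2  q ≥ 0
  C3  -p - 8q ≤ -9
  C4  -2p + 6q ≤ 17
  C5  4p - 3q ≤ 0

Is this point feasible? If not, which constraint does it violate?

Constraint C4: -2p + 6q = 50, which is not ≤ 17. All other constraints are satisfied.

not feasible — violates C4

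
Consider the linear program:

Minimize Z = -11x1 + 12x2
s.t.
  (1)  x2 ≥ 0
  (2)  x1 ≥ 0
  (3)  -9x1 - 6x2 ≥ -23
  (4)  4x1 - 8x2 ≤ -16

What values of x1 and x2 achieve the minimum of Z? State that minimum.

Vertices and Z = -11x1 + 12x2:
  (0, 23/6) → Z = 46
  (0, 2) → Z = 24
  (11/12, 59/24) → Z = 233/12

x1 = 11/12, x2 = 59/24, minimum Z = 233/12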